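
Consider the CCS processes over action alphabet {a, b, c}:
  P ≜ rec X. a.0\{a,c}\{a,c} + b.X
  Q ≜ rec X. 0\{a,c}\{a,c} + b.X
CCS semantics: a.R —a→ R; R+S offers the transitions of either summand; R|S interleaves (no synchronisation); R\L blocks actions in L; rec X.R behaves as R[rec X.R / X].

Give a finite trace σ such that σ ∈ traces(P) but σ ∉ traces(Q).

LTS(P): 2 reachable states
  p0 = rec X. a.0\{a,c}\{a,c} + b.X has moves --a--▸ p1, --b--▸ p0
  p1 = 0\{a,c}\{a,c} has moves ·
LTS(Q): 1 reachable states
  q0 = rec X. 0\{a,c}\{a,c} + b.X has moves --b--▸ q0
Trace ⟨a⟩ through P, begin at {p0}:
  [1] a ⇒ {p1}
  ✓ P
Trace ⟨a⟩ through Q, begin at {q0}:
  [1] a ⇒ ∅  — Q cannot continue

a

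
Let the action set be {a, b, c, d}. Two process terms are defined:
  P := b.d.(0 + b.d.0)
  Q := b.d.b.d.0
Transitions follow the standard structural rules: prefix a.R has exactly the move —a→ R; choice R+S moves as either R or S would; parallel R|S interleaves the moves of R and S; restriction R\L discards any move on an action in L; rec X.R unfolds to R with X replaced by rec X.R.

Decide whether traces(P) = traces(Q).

LTS(P): 5 reachable states
  s0 = b.d.(0 + b.d.0) :: =b=> s1
  s1 = d.(0 + b.d.0) :: =d=> s2
  s2 = 0 + b.d.0 :: =b=> s3
  s3 = d.0 :: =d=> s4
  s4 = 0 :: (no moves)
LTS(Q): 5 reachable states
  t0 = b.d.b.d.0 :: =b=> t1
  t1 = d.b.d.0 :: =d=> t2
  t2 = b.d.0 :: =b=> t3
  t3 = d.0 :: =d=> t4
  t4 = 0 :: (no moves)
Partition-refinement fixed point:
  B0 = {s0, t0}
  B1 = {s1, t1}
  B2 = {s2, t2}
  B3 = {s3, t3}
  B4 = {s4, t4}
s0 ∈ B0, t0 ∈ B0 → same block
Bisimilar ⇒ trace-equivalent.

YES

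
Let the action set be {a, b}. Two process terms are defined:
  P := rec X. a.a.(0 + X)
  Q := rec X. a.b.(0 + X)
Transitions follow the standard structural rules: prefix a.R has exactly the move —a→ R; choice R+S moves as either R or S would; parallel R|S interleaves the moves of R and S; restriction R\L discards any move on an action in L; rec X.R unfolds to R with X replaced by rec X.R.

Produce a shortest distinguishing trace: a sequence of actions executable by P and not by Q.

aa

LTS(P): 3 reachable states
  s0 = rec X. a.a.(0 + X) ⊢ --a--▸ s1
  s1 = a.(0 + (rec X. a.a.(0 + X))) ⊢ --a--▸ s2
  s2 = 0 + (rec X. a.a.(0 + X)) ⊢ --a--▸ s1
LTS(Q): 3 reachable states
  t0 = rec X. a.b.(0 + X) ⊢ --a--▸ t1
  t1 = b.(0 + (rec X. a.b.(0 + X))) ⊢ --b--▸ t2
  t2 = 0 + (rec X. a.b.(0 + X)) ⊢ --a--▸ t1
Run σ = ⟨aa⟩ on P: start {s0}
  step 1 (a): {s1}
  step 2 (a): {s2}
  P completes σ.
Run σ = ⟨aa⟩ on Q: start {t0}
  step 1 (a): {t1}
  step 2 (a): no successor for Q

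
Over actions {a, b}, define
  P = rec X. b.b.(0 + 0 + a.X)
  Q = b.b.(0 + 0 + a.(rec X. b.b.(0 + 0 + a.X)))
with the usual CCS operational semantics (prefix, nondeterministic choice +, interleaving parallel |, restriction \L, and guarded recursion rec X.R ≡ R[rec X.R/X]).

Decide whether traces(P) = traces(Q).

YES

LTS(P): 3 reachable states
  p0 = rec X. b.b.(0 + 0 + a.X) ⊢ ··b··> p1
  p1 = b.(0 + 0 + a.(rec X. b.b.(0 + 0 + a.X))) ⊢ ··b··> p2
  p2 = 0 + 0 + a.(rec X. b.b.(0 + 0 + a.X)) ⊢ ··a··> p0
LTS(Q): 4 reachable states
  q0 = b.b.(0 + 0 + a.(rec X. b.b.(0 + 0 + a.X))) ⊢ ··b··> q1
  q1 = b.(0 + 0 + a.(rec X. b.b.(0 + 0 + a.X))) ⊢ ··b··> q2
  q2 = 0 + 0 + a.(rec X. b.b.(0 + 0 + a.X)) ⊢ ··a··> q3
  q3 = rec X. b.b.(0 + 0 + a.X) ⊢ ··b··> q1
Bisimilarity quotient blocks:
  B0 = {p0, q0, q3}
  B1 = {p1, q1}
  B2 = {p2, q2}
p0 ∈ B0, q0 ∈ B0 → same block
Bisimilar ⇒ trace-equivalent.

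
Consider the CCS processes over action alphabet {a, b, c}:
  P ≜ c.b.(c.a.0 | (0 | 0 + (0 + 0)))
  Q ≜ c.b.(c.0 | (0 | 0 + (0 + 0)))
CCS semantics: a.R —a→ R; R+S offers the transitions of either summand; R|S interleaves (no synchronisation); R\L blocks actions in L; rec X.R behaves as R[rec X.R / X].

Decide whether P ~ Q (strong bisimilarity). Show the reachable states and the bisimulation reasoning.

Reachable graph of P (5 states):
  u0 = c.b.(c.a.0 | (0 | 0 + (0 + 0))) → -c-> u1
  u1 = b.(c.a.0 | (0 | 0 + (0 + 0))) → -b-> u2
  u2 = c.a.0 | (0 | 0 + (0 + 0)) → -c-> u3
  u3 = a.0 | (0 | 0 + (0 + 0)) → -a-> u4
  u4 = 0 | (0 | 0 + (0 + 0)) → ∅
Reachable graph of Q (4 states):
  v0 = c.b.(c.0 | (0 | 0 + (0 + 0))) → -c-> v1
  v1 = b.(c.0 | (0 | 0 + (0 + 0))) → -b-> v2
  v2 = c.0 | (0 | 0 + (0 + 0)) → -c-> v3
  v3 = 0 | (0 | 0 + (0 + 0)) → ∅
Partition-refinement fixed point:
  B0 = {u0}
  B1 = {u1}
  B2 = {u2}
  B3 = {u3}
  B4 = {u4, v3}
  B5 = {v0}
  B6 = {v1}
  B7 = {v2}
u0 ∈ B0, v0 ∈ B5 → different blocks

NO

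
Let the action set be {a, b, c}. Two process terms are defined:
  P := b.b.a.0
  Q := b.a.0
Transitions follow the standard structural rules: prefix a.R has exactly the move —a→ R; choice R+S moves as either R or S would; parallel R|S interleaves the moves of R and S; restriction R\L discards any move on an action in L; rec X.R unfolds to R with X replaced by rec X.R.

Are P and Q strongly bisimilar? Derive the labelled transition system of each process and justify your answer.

P ≁ Q

Reachable graph of P (4 states):
  p0 = b.b.a.0 :: =b=> p1
  p1 = b.a.0 :: =b=> p2
  p2 = a.0 :: =a=> p3
  p3 = 0 :: stopped
Reachable graph of Q (3 states):
  q0 = b.a.0 :: =b=> q1
  q1 = a.0 :: =a=> q2
  q2 = 0 :: stopped
Bisimilarity quotient blocks:
  B0 = {p0}
  B1 = {p1, q0}
  B2 = {p2, q1}
  B3 = {p3, q2}
p0 ∈ B0, q0 ∈ B1 → different blocks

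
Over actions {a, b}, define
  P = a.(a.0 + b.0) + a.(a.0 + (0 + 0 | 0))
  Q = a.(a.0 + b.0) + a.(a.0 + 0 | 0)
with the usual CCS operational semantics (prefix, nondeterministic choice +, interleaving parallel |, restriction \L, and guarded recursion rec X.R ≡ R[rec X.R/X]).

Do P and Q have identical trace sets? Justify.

LTS(P): 4 reachable states
  p0 = a.(a.0 + b.0) + a.(a.0 + (0 + 0 | 0)) has moves ··a··> p1, ··a··> p2
  p1 = a.0 + (0 + 0 | 0) has moves ··a··> p3
  p2 = a.0 + b.0 has moves ··a··> p3, ··b··> p3
  p3 = 0 has moves stopped
LTS(Q): 4 reachable states
  q0 = a.(a.0 + b.0) + a.(a.0 + 0 | 0) has moves ··a··> q1, ··a··> q2
  q1 = a.0 + 0 | 0 has moves ··a··> q3
  q2 = a.0 + b.0 has moves ··a··> q3, ··b··> q3
  q3 = 0 has moves stopped
Coarsest stable partition (strong bisimilarity classes):
  B0 = {p0, q0}
  B1 = {p2, q2}
  B2 = {p3, q3}
  B3 = {p1, q1}
p0 ∈ B0, q0 ∈ B0 → same block
Bisimilar ⇒ trace-equivalent.

trace-equivalent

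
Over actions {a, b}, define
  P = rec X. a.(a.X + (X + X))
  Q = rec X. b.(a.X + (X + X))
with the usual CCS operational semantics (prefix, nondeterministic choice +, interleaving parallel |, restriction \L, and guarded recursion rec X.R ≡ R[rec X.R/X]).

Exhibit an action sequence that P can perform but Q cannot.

Reachable graph of P (2 states):
  u0 = rec X. a.(a.X + (X + X)) :: —a→ u1
  u1 = a.(rec X. a.(a.X + (X + X))) + ((rec X. a.(a.X + (X + X))) + (rec X. a.(a.X + (X + X)))) :: —a→ u0, —a→ u1
Reachable graph of Q (2 states):
  v0 = rec X. b.(a.X + (X + X)) :: —b→ v1
  v1 = a.(rec X. b.(a.X + (X + X))) + ((rec X. b.(a.X + (X + X))) + (rec X. b.(a.X + (X + X)))) :: —a→ v0, —b→ v1
Run σ = ⟨a⟩ on P: start {u0}
  step 1 (a): {u1}
  — P admits the full trace.
Run σ = ⟨a⟩ on Q: start {v0}
  step 1 (a): no successor for Q

a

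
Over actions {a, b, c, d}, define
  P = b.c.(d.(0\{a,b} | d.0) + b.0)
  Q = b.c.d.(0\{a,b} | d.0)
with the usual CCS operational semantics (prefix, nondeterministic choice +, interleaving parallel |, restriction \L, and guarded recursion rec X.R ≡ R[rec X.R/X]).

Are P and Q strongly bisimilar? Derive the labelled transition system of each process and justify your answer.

NO

P's transition system — 6 states:
  s0 = b.c.(d.(0\{a,b} | d.0) + b.0) ⊢ --b--▸ s1
  s1 = c.(d.(0\{a,b} | d.0) + b.0) ⊢ --c--▸ s2
  s2 = d.(0\{a,b} | d.0) + b.0 ⊢ --b--▸ s3, --d--▸ s4
  s3 = 0 ⊢ deadlocked
  s4 = 0\{a,b} | d.0 ⊢ --d--▸ s5
  s5 = 0\{a,b} | 0 ⊢ deadlocked
Q's transition system — 5 states:
  t0 = b.c.d.(0\{a,b} | d.0) ⊢ --b--▸ t1
  t1 = c.d.(0\{a,b} | d.0) ⊢ --c--▸ t2
  t2 = d.(0\{a,b} | d.0) ⊢ --d--▸ t3
  t3 = 0\{a,b} | d.0 ⊢ --d--▸ t4
  t4 = 0\{a,b} | 0 ⊢ deadlocked
Coarsest stable partition (strong bisimilarity classes):
  B0 = {s0}
  B1 = {s1}
  B2 = {s2}
  B3 = {s4, t3}
  B4 = {s3, s5, t4}
  B5 = {t0}
  B6 = {t1}
  B7 = {t2}
s0 ∈ B0, t0 ∈ B5 → different blocks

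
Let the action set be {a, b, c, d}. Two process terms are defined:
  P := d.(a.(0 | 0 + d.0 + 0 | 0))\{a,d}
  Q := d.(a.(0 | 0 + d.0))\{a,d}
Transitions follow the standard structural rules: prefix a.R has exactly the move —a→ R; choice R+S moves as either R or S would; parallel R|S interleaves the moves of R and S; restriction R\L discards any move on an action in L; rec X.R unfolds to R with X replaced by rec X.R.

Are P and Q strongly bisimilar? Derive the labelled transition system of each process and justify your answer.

LTS(P): 2 reachable states
  s0 = d.(a.(0 | 0 + d.0 + 0 | 0))\{a,d} has moves --d--▸ s1
  s1 = (a.(0 | 0 + d.0 + 0 | 0))\{a,d} has moves stopped
LTS(Q): 2 reachable states
  t0 = d.(a.(0 | 0 + d.0))\{a,d} has moves --d--▸ t1
  t1 = (a.(0 | 0 + d.0))\{a,d} has moves stopped
Coarsest stable partition (strong bisimilarity classes):
  B0 = {s0, t0}
  B1 = {s1, t1}
s0 ∈ B0, t0 ∈ B0 → same block

P ~ Q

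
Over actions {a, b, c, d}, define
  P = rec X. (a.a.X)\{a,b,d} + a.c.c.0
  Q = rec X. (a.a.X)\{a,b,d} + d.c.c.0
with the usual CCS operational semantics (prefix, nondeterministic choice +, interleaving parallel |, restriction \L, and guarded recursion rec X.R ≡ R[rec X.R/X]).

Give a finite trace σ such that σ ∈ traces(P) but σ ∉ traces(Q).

a

LTS(P): 4 reachable states
  m0 = rec X. (a.a.X)\{a,b,d} + a.c.c.0 → =a=> m1
  m1 = c.c.0 → =c=> m2
  m2 = c.0 → =c=> m3
  m3 = 0 → stopped
LTS(Q): 4 reachable states
  n0 = rec X. (a.a.X)\{a,b,d} + d.c.c.0 → =d=> n1
  n1 = c.c.0 → =c=> n2
  n2 = c.0 → =c=> n3
  n3 = 0 → stopped
Run σ = ⟨a⟩ on P: start {m0}
  [1] a ⇒ {m1}
  P completes σ.
Run σ = ⟨a⟩ on Q: start {n0}
  [1] a ⇒ ∅ (Q stuck)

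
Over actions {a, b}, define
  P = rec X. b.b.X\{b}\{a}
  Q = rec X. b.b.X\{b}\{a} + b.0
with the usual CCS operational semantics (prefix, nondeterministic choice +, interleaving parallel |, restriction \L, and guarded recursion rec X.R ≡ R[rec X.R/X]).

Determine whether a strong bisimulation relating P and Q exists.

P ≁ Q

LTS(P): 3 reachable states
  m0 = rec X. b.b.X\{b}\{a} :: -b-> m1
  m1 = b.(rec X. b.b.X\{b}\{a})\{b}\{a} :: -b-> m2
  m2 = (rec X. b.b.X\{b}\{a})\{b}\{a} :: (no moves)
LTS(Q): 4 reachable states
  n0 = rec X. b.b.X\{b}\{a} + b.0 :: -b-> n1, -b-> n2
  n1 = 0 :: (no moves)
  n2 = b.(rec X. b.b.X\{b}\{a} + b.0)\{b}\{a} :: -b-> n3
  n3 = (rec X. b.b.X\{b}\{a} + b.0)\{b}\{a} :: (no moves)
Bisimilarity quotient blocks:
  B0 = {m0}
  B1 = {m1, n2}
  B2 = {m2, n1, n3}
  B3 = {n0}
m0 ∈ B0, n0 ∈ B3 → different blocks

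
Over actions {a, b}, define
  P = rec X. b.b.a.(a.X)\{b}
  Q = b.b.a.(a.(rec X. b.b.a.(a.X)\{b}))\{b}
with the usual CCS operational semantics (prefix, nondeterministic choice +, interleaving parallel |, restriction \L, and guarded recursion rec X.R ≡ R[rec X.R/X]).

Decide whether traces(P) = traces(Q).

LTS(P): 5 reachable states
  s0 = rec X. b.b.a.(a.X)\{b} :: —b→ s1
  s1 = b.a.(a.(rec X. b.b.a.(a.X)\{b}))\{b} :: —b→ s2
  s2 = a.(a.(rec X. b.b.a.(a.X)\{b}))\{b} :: —a→ s3
  s3 = (a.(rec X. b.b.a.(a.X)\{b}))\{b} :: —a→ s4
  s4 = (rec X. b.b.a.(a.X)\{b})\{b} :: (no moves)
LTS(Q): 5 reachable states
  t0 = b.b.a.(a.(rec X. b.b.a.(a.X)\{b}))\{b} :: —b→ t1
  t1 = b.a.(a.(rec X. b.b.a.(a.X)\{b}))\{b} :: —b→ t2
  t2 = a.(a.(rec X. b.b.a.(a.X)\{b}))\{b} :: —a→ t3
  t3 = (a.(rec X. b.b.a.(a.X)\{b}))\{b} :: —a→ t4
  t4 = (rec X. b.b.a.(a.X)\{b})\{b} :: (no moves)
Bisimilarity quotient blocks:
  B0 = {s0, t0}
  B1 = {s1, t1}
  B2 = {s2, t2}
  B3 = {s3, t3}
  B4 = {s4, t4}
s0 ∈ B0, t0 ∈ B0 → same block
Bisimilar ⇒ trace-equivalent.

YES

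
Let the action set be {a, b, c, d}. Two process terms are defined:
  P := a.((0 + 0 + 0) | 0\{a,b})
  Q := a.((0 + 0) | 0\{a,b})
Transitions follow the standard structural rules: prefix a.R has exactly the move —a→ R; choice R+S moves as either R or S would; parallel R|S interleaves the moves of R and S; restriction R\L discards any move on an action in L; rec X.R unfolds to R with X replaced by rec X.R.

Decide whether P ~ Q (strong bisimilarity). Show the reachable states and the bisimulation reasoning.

P ~ Q

LTS(P): 2 reachable states
  p0 = a.((0 + 0 + 0) | 0\{a,b}) → —a→ p1
  p1 = (0 + 0 + 0) | 0\{a,b} → ∅
LTS(Q): 2 reachable states
  q0 = a.((0 + 0) | 0\{a,b}) → —a→ q1
  q1 = (0 + 0) | 0\{a,b} → ∅
Coarsest stable partition (strong bisimilarity classes):
  B0 = {p0, q0}
  B1 = {p1, q1}
p0 ∈ B0, q0 ∈ B0 → same block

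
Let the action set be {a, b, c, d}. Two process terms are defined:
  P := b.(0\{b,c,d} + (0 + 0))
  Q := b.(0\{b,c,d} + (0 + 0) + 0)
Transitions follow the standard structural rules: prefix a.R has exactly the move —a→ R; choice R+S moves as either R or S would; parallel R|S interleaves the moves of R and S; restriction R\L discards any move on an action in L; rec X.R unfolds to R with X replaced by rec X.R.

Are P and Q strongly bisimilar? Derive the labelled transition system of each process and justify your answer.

P ~ Q

Reachable graph of P (2 states):
  p0 = b.(0\{b,c,d} + (0 + 0)) | ··b··> p1
  p1 = 0\{b,c,d} + (0 + 0) | ∅
Reachable graph of Q (2 states):
  q0 = b.(0\{b,c,d} + (0 + 0) + 0) | ··b··> q1
  q1 = 0\{b,c,d} + (0 + 0) + 0 | ∅
Coarsest stable partition (strong bisimilarity classes):
  B0 = {p0, q0}
  B1 = {p1, q1}
p0 ∈ B0, q0 ∈ B0 → same block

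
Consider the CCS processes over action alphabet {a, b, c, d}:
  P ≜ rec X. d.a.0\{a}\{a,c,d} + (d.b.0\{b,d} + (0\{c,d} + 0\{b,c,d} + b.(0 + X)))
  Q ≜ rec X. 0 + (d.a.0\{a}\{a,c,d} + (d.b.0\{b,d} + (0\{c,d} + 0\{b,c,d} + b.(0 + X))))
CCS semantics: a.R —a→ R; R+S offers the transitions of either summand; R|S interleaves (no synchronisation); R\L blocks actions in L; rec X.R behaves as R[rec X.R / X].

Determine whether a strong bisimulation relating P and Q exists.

Reachable graph of P (6 states):
  s0 = rec X. d.a.0\{a}\{a,c,d} + (d.b.0\{b,d} + (0\{c,d} + 0\{b,c,d} + b.(0 + X))) | —b→ s1, —d→ s2, —d→ s3
  s1 = 0 + (rec X. d.a.0\{a}\{a,c,d} + (d.b.0\{b,d} + (0\{c,d} + 0\{b,c,d} + b.(0 + X)))) | —b→ s1, —d→ s2, —d→ s3
  s2 = a.0\{a}\{a,c,d} | —a→ s4
  s3 = b.0\{b,d} | —b→ s5
  s4 = 0\{a}\{a,c,d} | ·
  s5 = 0\{b,d} | ·
Reachable graph of Q (6 states):
  t0 = rec X. 0 + (d.a.0\{a}\{a,c,d} + (d.b.0\{b,d} + (0\{c,d} + 0\{b,c,d} + b.(0 + X)))) | —b→ t1, —d→ t2, —d→ t3
  t1 = 0 + (rec X. 0 + (d.a.0\{a}\{a,c,d} + (d.b.0\{b,d} + (0\{c,d} + 0\{b,c,d} + b.(0 + X))))) | —b→ t1, —d→ t2, —d→ t3
  t2 = a.0\{a}\{a,c,d} | —a→ t4
  t3 = b.0\{b,d} | —b→ t5
  t4 = 0\{a}\{a,c,d} | ·
  t5 = 0\{b,d} | ·
Partition-refinement fixed point:
  B0 = {s0, s1, t0, t1}
  B1 = {s3, t3}
  B2 = {s4, s5, t4, t5}
  B3 = {s2, t2}
s0 ∈ B0, t0 ∈ B0 → same block

bisimilar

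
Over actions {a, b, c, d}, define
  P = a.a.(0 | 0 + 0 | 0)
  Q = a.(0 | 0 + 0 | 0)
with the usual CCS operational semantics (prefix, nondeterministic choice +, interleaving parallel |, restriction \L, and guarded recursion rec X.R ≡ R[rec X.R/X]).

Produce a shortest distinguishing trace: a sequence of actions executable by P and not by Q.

Reachable graph of P (3 states):
  s0 = a.a.(0 | 0 + 0 | 0) has moves ··a··> s1
  s1 = a.(0 | 0 + 0 | 0) has moves ··a··> s2
  s2 = 0 | 0 + 0 | 0 has moves stopped
Reachable graph of Q (2 states):
  t0 = a.(0 | 0 + 0 | 0) has moves ··a··> t1
  t1 = 0 | 0 + 0 | 0 has moves stopped
Executing aa from P (initial set {s0}):
  step 1 (a): {s1}
  step 2 (a): {s2}
  — P admits the full trace.
Executing aa from Q (initial set {t0}):
  step 1 (a): {t1}
  step 2 (a): no successor for Q

aa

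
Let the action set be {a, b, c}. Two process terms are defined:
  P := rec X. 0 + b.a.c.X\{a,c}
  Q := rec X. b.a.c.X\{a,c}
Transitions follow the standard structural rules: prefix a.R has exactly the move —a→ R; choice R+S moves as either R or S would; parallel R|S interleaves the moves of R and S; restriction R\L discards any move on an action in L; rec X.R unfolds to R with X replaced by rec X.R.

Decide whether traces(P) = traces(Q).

Reachable graph of P (5 states):
  s0 = rec X. 0 + b.a.c.X\{a,c} has moves =b=> s1
  s1 = a.c.(rec X. 0 + b.a.c.X\{a,c})\{a,c} has moves =a=> s2
  s2 = c.(rec X. 0 + b.a.c.X\{a,c})\{a,c} has moves =c=> s3
  s3 = (rec X. 0 + b.a.c.X\{a,c})\{a,c} has moves =b=> s4
  s4 = (a.c.(rec X. 0 + b.a.c.X\{a,c})\{a,c})\{a,c} has moves stopped
Reachable graph of Q (5 states):
  t0 = rec X. b.a.c.X\{a,c} has moves =b=> t1
  t1 = a.c.(rec X. b.a.c.X\{a,c})\{a,c} has moves =a=> t2
  t2 = c.(rec X. b.a.c.X\{a,c})\{a,c} has moves =c=> t3
  t3 = (rec X. b.a.c.X\{a,c})\{a,c} has moves =b=> t4
  t4 = (a.c.(rec X. b.a.c.X\{a,c})\{a,c})\{a,c} has moves stopped
Bisimilarity quotient blocks:
  B0 = {s0, t0}
  B1 = {s1, t1}
  B2 = {s2, t2}
  B3 = {s3, t3}
  B4 = {s4, t4}
s0 ∈ B0, t0 ∈ B0 → same block
Bisimilar ⇒ trace-equivalent.

YES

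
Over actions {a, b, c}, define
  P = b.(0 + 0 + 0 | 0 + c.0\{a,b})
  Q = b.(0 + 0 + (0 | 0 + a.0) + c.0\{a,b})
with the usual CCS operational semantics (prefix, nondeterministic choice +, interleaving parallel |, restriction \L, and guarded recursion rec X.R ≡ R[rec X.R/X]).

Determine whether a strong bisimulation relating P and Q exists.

P's transition system — 3 states:
  m0 = b.(0 + 0 + 0 | 0 + c.0\{a,b}) → --b--▸ m1
  m1 = 0 + 0 + 0 | 0 + c.0\{a,b} → --c--▸ m2
  m2 = 0\{a,b} → deadlocked
Q's transition system — 4 states:
  n0 = b.(0 + 0 + (0 | 0 + a.0) + c.0\{a,b}) → --b--▸ n1
  n1 = 0 + 0 + (0 | 0 + a.0) + c.0\{a,b} → --a--▸ n2, --c--▸ n3
  n2 = 0 → deadlocked
  n3 = 0\{a,b} → deadlocked
Coarsest stable partition (strong bisimilarity classes):
  B0 = {m0}
  B1 = {m1}
  B2 = {m2, n2, n3}
  B3 = {n0}
  B4 = {n1}
m0 ∈ B0, n0 ∈ B3 → different blocks

not bisimilar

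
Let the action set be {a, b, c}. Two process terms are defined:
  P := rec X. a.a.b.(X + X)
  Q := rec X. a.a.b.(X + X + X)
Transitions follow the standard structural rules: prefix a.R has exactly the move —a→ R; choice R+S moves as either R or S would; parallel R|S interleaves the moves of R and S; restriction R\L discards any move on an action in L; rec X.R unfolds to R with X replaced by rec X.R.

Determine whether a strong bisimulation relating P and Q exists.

Reachable graph of P (4 states):
  u0 = rec X. a.a.b.(X + X) | ··a··> u1
  u1 = a.b.((rec X. a.a.b.(X + X)) + (rec X. a.a.b.(X + X))) | ··a··> u2
  u2 = b.((rec X. a.a.b.(X + X)) + (rec X. a.a.b.(X + X))) | ··b··> u3
  u3 = (rec X. a.a.b.(X + X)) + (rec X. a.a.b.(X + X)) | ··a··> u1
Reachable graph of Q (4 states):
  v0 = rec X. a.a.b.(X + X + X) | ··a··> v1
  v1 = a.b.((rec X. a.a.b.(X + X + X)) + (rec X. a.a.b.(X + X + X)) + (rec X. a.a.b.(X + X + X))) | ··a··> v2
  v2 = b.((rec X. a.a.b.(X + X + X)) + (rec X. a.a.b.(X + X + X)) + (rec X. a.a.b.(X + X + X))) | ··b··> v3
  v3 = (rec X. a.a.b.(X + X + X)) + (rec X. a.a.b.(X + X + X)) + (rec X. a.a.b.(X + X + X)) | ··a··> v1
Partition-refinement fixed point:
  B0 = {u0, u3, v0, v3}
  B1 = {u1, v1}
  B2 = {u2, v2}
u0 ∈ B0, v0 ∈ B0 → same block

bisimilar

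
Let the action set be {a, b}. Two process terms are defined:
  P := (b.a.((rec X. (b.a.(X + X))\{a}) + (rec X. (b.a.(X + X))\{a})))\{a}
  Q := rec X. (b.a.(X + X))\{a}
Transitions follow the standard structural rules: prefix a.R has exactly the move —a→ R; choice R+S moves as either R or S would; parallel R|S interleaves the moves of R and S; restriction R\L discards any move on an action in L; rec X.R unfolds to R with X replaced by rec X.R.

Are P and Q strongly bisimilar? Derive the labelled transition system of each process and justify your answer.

LTS(P): 2 reachable states
  s0 = (b.a.((rec X. (b.a.(X + X))\{a}) + (rec X. (b.a.(X + X))\{a})))\{a} :: --b--▸ s1
  s1 = (a.((rec X. (b.a.(X + X))\{a}) + (rec X. (b.a.(X + X))\{a})))\{a} :: stopped
LTS(Q): 2 reachable states
  t0 = rec X. (b.a.(X + X))\{a} :: --b--▸ t1
  t1 = (a.((rec X. (b.a.(X + X))\{a}) + (rec X. (b.a.(X + X))\{a})))\{a} :: stopped
Coarsest stable partition (strong bisimilarity classes):
  B0 = {s0, t0}
  B1 = {s1, t1}
s0 ∈ B0, t0 ∈ B0 → same block

bisimilar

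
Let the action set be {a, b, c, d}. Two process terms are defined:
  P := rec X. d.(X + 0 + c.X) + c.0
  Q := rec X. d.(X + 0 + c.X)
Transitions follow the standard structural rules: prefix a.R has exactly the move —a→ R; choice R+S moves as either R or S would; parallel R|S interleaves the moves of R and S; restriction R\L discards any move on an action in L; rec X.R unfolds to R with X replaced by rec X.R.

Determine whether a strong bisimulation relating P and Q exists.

not bisimilar

P's transition system — 3 states:
  p0 = rec X. d.(X + 0 + c.X) + c.0 → -c-> p1, -d-> p2
  p1 = 0 → ·
  p2 = (rec X. d.(X + 0 + c.X) + c.0) + 0 + c.(rec X. d.(X + 0 + c.X) + c.0) → -c-> p0, -c-> p1, -d-> p2
Q's transition system — 2 states:
  q0 = rec X. d.(X + 0 + c.X) → -d-> q1
  q1 = (rec X. d.(X + 0 + c.X)) + 0 + c.(rec X. d.(X + 0 + c.X)) → -c-> q0, -d-> q1
Partition-refinement fixed point:
  B0 = {p0}
  B1 = {p2}
  B2 = {p1}
  B3 = {q0}
  B4 = {q1}
p0 ∈ B0, q0 ∈ B3 → different blocks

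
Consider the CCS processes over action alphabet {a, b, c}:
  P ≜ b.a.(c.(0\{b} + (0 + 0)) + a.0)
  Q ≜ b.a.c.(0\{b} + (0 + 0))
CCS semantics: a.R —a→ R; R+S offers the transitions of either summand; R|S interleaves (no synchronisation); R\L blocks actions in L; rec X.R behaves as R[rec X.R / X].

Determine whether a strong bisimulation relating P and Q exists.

P ≁ Q

LTS(P): 5 reachable states
  m0 = b.a.(c.(0\{b} + (0 + 0)) + a.0) ⊢ --b--▸ m1
  m1 = a.(c.(0\{b} + (0 + 0)) + a.0) ⊢ --a--▸ m2
  m2 = c.(0\{b} + (0 + 0)) + a.0 ⊢ --a--▸ m3, --c--▸ m4
  m3 = 0 ⊢ ∅
  m4 = 0\{b} + (0 + 0) ⊢ ∅
LTS(Q): 4 reachable states
  n0 = b.a.c.(0\{b} + (0 + 0)) ⊢ --b--▸ n1
  n1 = a.c.(0\{b} + (0 + 0)) ⊢ --a--▸ n2
  n2 = c.(0\{b} + (0 + 0)) ⊢ --c--▸ n3
  n3 = 0\{b} + (0 + 0) ⊢ ∅
Partition-refinement fixed point:
  B0 = {m0}
  B1 = {m1}
  B2 = {m2}
  B3 = {m3, m4, n3}
  B4 = {n0}
  B5 = {n1}
  B6 = {n2}
m0 ∈ B0, n0 ∈ B4 → different blocks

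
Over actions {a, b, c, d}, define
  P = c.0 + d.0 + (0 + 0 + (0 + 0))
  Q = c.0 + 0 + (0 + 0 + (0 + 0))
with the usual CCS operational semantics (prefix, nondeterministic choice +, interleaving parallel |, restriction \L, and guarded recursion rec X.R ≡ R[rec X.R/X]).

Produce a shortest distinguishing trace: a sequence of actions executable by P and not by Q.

d

LTS(P): 2 reachable states
  u0 = c.0 + d.0 + (0 + 0 + (0 + 0)) ⊢ =c=> u1, =d=> u1
  u1 = 0 ⊢ stopped
LTS(Q): 2 reachable states
  v0 = c.0 + 0 + (0 + 0 + (0 + 0)) ⊢ =c=> v1
  v1 = 0 ⊢ stopped
Trace ⟨d⟩ through P, begin at {u0}:
  [1] d ⇒ {u1}
  P completes σ.
Trace ⟨d⟩ through Q, begin at {v0}:
  [1] d ⇒ no successor for Q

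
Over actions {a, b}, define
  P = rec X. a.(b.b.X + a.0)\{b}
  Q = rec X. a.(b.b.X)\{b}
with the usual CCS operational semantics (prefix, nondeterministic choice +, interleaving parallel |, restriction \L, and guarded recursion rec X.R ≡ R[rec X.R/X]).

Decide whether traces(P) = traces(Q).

P's transition system — 3 states:
  m0 = rec X. a.(b.b.X + a.0)\{b} ⊢ —a→ m1
  m1 = (b.b.(rec X. a.(b.b.X + a.0)\{b}) + a.0)\{b} ⊢ —a→ m2
  m2 = 0\{b} ⊢ (no moves)
Q's transition system — 2 states:
  n0 = rec X. a.(b.b.X)\{b} ⊢ —a→ n1
  n1 = (b.b.(rec X. a.(b.b.X)\{b}))\{b} ⊢ (no moves)
Run σ = ⟨aa⟩ on P: start {m0}
  after a @ step 1: {m1}
  after a @ step 2: {m2}
  — P admits the full trace.
Run σ = ⟨aa⟩ on Q: start {n0}
  after a @ step 1: {n1}
  after a @ step 2: ∅  — Q cannot continue

NO — witness ⟨aa⟩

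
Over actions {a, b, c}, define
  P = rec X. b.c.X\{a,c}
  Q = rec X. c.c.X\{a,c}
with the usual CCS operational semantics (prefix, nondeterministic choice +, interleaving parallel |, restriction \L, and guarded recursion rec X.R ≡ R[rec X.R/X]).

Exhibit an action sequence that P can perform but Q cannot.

b

Reachable graph of P (4 states):
  m0 = rec X. b.c.X\{a,c} → =b=> m1
  m1 = c.(rec X. b.c.X\{a,c})\{a,c} → =c=> m2
  m2 = (rec X. b.c.X\{a,c})\{a,c} → =b=> m3
  m3 = (c.(rec X. b.c.X\{a,c})\{a,c})\{a,c} → stopped
Reachable graph of Q (3 states):
  n0 = rec X. c.c.X\{a,c} → =c=> n1
  n1 = c.(rec X. c.c.X\{a,c})\{a,c} → =c=> n2
  n2 = (rec X. c.c.X\{a,c})\{a,c} → stopped
Run σ = ⟨b⟩ on P: start {m0}
  after b @ step 1: {m1}
  — P admits the full trace.
Run σ = ⟨b⟩ on Q: start {n0}
  after b @ step 1: ∅ (Q stuck)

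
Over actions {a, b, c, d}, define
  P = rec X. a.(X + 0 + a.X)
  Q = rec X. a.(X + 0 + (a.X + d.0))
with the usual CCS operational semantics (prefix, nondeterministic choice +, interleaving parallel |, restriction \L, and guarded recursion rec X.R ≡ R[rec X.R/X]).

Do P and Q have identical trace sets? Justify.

NO — witness ⟨ad⟩

Reachable graph of P (2 states):
  m0 = rec X. a.(X + 0 + a.X) :: =a=> m1
  m1 = (rec X. a.(X + 0 + a.X)) + 0 + a.(rec X. a.(X + 0 + a.X)) :: =a=> m0, =a=> m1
Reachable graph of Q (3 states):
  n0 = rec X. a.(X + 0 + (a.X + d.0)) :: =a=> n1
  n1 = (rec X. a.(X + 0 + (a.X + d.0))) + 0 + (a.(rec X. a.(X + 0 + (a.X + d.0))) + d.0) :: =a=> n0, =a=> n1, =d=> n2
  n2 = 0 :: stopped
Run σ = ⟨ad⟩ on Q: start {n0}
  after a @ step 1: {n1}
  after d @ step 2: {n2}
  ✓ Q
Run σ = ⟨ad⟩ on P: start {m0}
  after a @ step 1: {m1}
  after d @ step 2: ∅  — P cannot continue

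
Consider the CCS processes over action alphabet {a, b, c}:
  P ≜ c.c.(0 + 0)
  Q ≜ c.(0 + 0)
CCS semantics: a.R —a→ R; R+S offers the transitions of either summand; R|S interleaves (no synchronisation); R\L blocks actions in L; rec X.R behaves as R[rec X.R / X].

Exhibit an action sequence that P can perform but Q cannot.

cc

Reachable graph of P (3 states):
  m0 = c.c.(0 + 0) has moves =c=> m1
  m1 = c.(0 + 0) has moves =c=> m2
  m2 = 0 + 0 has moves (no moves)
Reachable graph of Q (2 states):
  n0 = c.(0 + 0) has moves =c=> n1
  n1 = 0 + 0 has moves (no moves)
Executing cc from P (initial set {m0}):
  step 1 (c): {m1}
  step 2 (c): {m2}
  ✓ P
Executing cc from Q (initial set {n0}):
  step 1 (c): {n1}
  step 2 (c): no successor for Q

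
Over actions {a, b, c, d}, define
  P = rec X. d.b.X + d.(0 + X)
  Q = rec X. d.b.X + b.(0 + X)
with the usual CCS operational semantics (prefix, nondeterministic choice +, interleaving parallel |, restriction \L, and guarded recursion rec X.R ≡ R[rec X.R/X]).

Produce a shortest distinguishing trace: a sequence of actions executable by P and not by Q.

LTS(P): 3 reachable states
  s0 = rec X. d.b.X + d.(0 + X) | ··d··> s1, ··d··> s2
  s1 = 0 + (rec X. d.b.X + d.(0 + X)) | ··d··> s1, ··d··> s2
  s2 = b.(rec X. d.b.X + d.(0 + X)) | ··b··> s0
LTS(Q): 3 reachable states
  t0 = rec X. d.b.X + b.(0 + X) | ··b··> t1, ··d··> t2
  t1 = 0 + (rec X. d.b.X + b.(0 + X)) | ··b··> t1, ··d··> t2
  t2 = b.(rec X. d.b.X + b.(0 + X)) | ··b··> t0
Run σ = ⟨dd⟩ on P: start {s0}
  step 1 (d): {s1, s2}
  step 2 (d): {s1, s2}
  ✓ P
Run σ = ⟨dd⟩ on Q: start {t0}
  step 1 (d): {t2}
  step 2 (d): ∅  — Q cannot continue

dd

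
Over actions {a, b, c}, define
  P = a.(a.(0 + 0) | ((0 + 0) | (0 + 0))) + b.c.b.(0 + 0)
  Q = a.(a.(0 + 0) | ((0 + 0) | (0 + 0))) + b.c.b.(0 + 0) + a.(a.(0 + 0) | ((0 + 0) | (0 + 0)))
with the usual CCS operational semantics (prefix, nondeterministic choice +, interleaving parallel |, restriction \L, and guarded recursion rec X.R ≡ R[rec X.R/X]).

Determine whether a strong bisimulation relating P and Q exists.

YES

LTS(P): 6 reachable states
  p0 = a.(a.(0 + 0) | ((0 + 0) | (0 + 0))) + b.c.b.(0 + 0) ⊢ -a-> p1, -b-> p2
  p1 = a.(0 + 0) | ((0 + 0) | (0 + 0)) ⊢ -a-> p3
  p2 = c.b.(0 + 0) ⊢ -c-> p4
  p3 = (0 + 0) | ((0 + 0) | (0 + 0)) ⊢ stopped
  p4 = b.(0 + 0) ⊢ -b-> p5
  p5 = 0 + 0 ⊢ stopped
LTS(Q): 6 reachable states
  q0 = a.(a.(0 + 0) | ((0 + 0) | (0 + 0))) + b.c.b.(0 + 0) + a.(a.(0 + 0) | ((0 + 0) | (0 + 0))) ⊢ -a-> q1, -b-> q2
  q1 = a.(0 + 0) | ((0 + 0) | (0 + 0)) ⊢ -a-> q3
  q2 = c.b.(0 + 0) ⊢ -c-> q4
  q3 = (0 + 0) | ((0 + 0) | (0 + 0)) ⊢ stopped
  q4 = b.(0 + 0) ⊢ -b-> q5
  q5 = 0 + 0 ⊢ stopped
Partition-refinement fixed point:
  B0 = {p0, q0}
  B1 = {p1, q1}
  B2 = {p3, p5, q3, q5}
  B3 = {p2, q2}
  B4 = {p4, q4}
p0 ∈ B0, q0 ∈ B0 → same block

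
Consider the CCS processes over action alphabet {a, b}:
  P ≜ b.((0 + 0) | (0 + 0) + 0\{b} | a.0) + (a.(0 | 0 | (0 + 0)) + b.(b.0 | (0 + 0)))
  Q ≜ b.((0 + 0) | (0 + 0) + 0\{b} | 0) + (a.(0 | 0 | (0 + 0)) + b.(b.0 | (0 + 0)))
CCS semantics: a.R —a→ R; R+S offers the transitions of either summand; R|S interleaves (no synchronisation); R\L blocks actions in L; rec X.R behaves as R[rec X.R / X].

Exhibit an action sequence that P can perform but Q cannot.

ba

LTS(P): 6 reachable states
  p0 = b.((0 + 0) | (0 + 0) + 0\{b} | a.0) + (a.(0 | 0 | (0 + 0)) + b.(b.0 | (0 + 0))) | —a→ p1, —b→ p2, —b→ p3
  p1 = 0 | 0 | (0 + 0) | stopped
  p2 = (0 + 0) | (0 + 0) + 0\{b} | a.0 | —a→ p4
  p3 = b.0 | (0 + 0) | —b→ p5
  p4 = 0\{b} | 0 | stopped
  p5 = 0 | (0 + 0) | stopped
LTS(Q): 5 reachable states
  q0 = b.((0 + 0) | (0 + 0) + 0\{b} | 0) + (a.(0 | 0 | (0 + 0)) + b.(b.0 | (0 + 0))) | —a→ q1, —b→ q2, —b→ q3
  q1 = 0 | 0 | (0 + 0) | stopped
  q2 = (0 + 0) | (0 + 0) + 0\{b} | 0 | stopped
  q3 = b.0 | (0 + 0) | —b→ q4
  q4 = 0 | (0 + 0) | stopped
Run σ = ⟨ba⟩ on P: start {p0}
  step 1 (b): {p2, p3}
  step 2 (a): {p4}
  P completes σ.
Run σ = ⟨ba⟩ on Q: start {q0}
  step 1 (b): {q2, q3}
  step 2 (a): ∅  — Q cannot continue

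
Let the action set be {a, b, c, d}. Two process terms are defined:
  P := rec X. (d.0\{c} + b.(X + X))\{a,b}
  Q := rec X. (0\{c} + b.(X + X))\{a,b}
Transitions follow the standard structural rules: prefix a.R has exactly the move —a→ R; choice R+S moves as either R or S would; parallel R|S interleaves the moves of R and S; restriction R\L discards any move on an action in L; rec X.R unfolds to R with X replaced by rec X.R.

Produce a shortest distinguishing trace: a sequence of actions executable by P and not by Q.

P's transition system — 2 states:
  p0 = rec X. (d.0\{c} + b.(X + X))\{a,b} ⊢ -d-> p1
  p1 = 0\{c}\{a,b} ⊢ stopped
Q's transition system — 1 states:
  q0 = rec X. (0\{c} + b.(X + X))\{a,b} ⊢ stopped
Executing d from P (initial set {p0}):
  step 1 (d): {p1}
  — P admits the full trace.
Executing d from Q (initial set {q0}):
  step 1 (d): no successor for Q

d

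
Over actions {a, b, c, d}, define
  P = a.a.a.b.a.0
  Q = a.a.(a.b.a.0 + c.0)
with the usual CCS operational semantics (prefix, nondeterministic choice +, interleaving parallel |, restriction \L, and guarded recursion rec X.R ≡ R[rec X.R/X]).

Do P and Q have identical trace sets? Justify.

Reachable graph of P (6 states):
  p0 = a.a.a.b.a.0 :: -a-> p1
  p1 = a.a.b.a.0 :: -a-> p2
  p2 = a.b.a.0 :: -a-> p3
  p3 = b.a.0 :: -b-> p4
  p4 = a.0 :: -a-> p5
  p5 = 0 :: deadlocked
Reachable graph of Q (6 states):
  q0 = a.a.(a.b.a.0 + c.0) :: -a-> q1
  q1 = a.(a.b.a.0 + c.0) :: -a-> q2
  q2 = a.b.a.0 + c.0 :: -a-> q3, -c-> q4
  q3 = b.a.0 :: -b-> q5
  q4 = 0 :: deadlocked
  q5 = a.0 :: -a-> q4
Executing aac from Q (initial set {q0}):
  after a @ step 1: {q1}
  after a @ step 2: {q2}
  after c @ step 3: {q4}
  — Q admits the full trace.
Executing aac from P (initial set {p0}):
  after a @ step 1: {p1}
  after a @ step 2: {p2}
  after c @ step 3: ∅  — P cannot continue

NO — witness ⟨aac⟩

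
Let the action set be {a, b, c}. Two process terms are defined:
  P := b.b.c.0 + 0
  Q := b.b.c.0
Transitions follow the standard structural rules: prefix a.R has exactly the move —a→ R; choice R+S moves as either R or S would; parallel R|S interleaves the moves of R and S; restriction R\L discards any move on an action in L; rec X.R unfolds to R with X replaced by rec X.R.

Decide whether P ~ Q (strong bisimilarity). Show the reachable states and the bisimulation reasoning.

bisimilar

LTS(P): 4 reachable states
  s0 = b.b.c.0 + 0 | —b→ s1
  s1 = b.c.0 | —b→ s2
  s2 = c.0 | —c→ s3
  s3 = 0 | (no moves)
LTS(Q): 4 reachable states
  t0 = b.b.c.0 | —b→ t1
  t1 = b.c.0 | —b→ t2
  t2 = c.0 | —c→ t3
  t3 = 0 | (no moves)
Coarsest stable partition (strong bisimilarity classes):
  B0 = {s0, t0}
  B1 = {s1, t1}
  B2 = {s2, t2}
  B3 = {s3, t3}
s0 ∈ B0, t0 ∈ B0 → same block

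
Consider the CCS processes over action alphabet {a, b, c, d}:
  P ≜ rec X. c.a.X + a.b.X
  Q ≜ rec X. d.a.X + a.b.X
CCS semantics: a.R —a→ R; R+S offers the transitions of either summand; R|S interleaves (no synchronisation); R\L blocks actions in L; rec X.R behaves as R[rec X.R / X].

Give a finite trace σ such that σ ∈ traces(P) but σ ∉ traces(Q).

c

P's transition system — 3 states:
  p0 = rec X. c.a.X + a.b.X | -a-> p1, -c-> p2
  p1 = b.(rec X. c.a.X + a.b.X) | -b-> p0
  p2 = a.(rec X. c.a.X + a.b.X) | -a-> p0
Q's transition system — 3 states:
  q0 = rec X. d.a.X + a.b.X | -a-> q1, -d-> q2
  q1 = b.(rec X. d.a.X + a.b.X) | -b-> q0
  q2 = a.(rec X. d.a.X + a.b.X) | -a-> q0
Run σ = ⟨c⟩ on P: start {p0}
  after c @ step 1: {p2}
  — P admits the full trace.
Run σ = ⟨c⟩ on Q: start {q0}
  after c @ step 1: no successor for Q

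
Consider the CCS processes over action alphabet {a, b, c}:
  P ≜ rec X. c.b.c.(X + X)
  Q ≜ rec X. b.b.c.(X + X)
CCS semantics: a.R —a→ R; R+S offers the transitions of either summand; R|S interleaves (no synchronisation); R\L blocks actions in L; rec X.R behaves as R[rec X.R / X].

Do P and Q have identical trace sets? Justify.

trace-distinct — witness ⟨c⟩

LTS(P): 4 reachable states
  u0 = rec X. c.b.c.(X + X) → ··c··> u1
  u1 = b.c.((rec X. c.b.c.(X + X)) + (rec X. c.b.c.(X + X))) → ··b··> u2
  u2 = c.((rec X. c.b.c.(X + X)) + (rec X. c.b.c.(X + X))) → ··c··> u3
  u3 = (rec X. c.b.c.(X + X)) + (rec X. c.b.c.(X + X)) → ··c··> u1
LTS(Q): 4 reachable states
  v0 = rec X. b.b.c.(X + X) → ··b··> v1
  v1 = b.c.((rec X. b.b.c.(X + X)) + (rec X. b.b.c.(X + X))) → ··b··> v2
  v2 = c.((rec X. b.b.c.(X + X)) + (rec X. b.b.c.(X + X))) → ··c··> v3
  v3 = (rec X. b.b.c.(X + X)) + (rec X. b.b.c.(X + X)) → ··b··> v1
Executing c from P (initial set {u0}):
  [1] c ⇒ {u1}
  ✓ P
Executing c from Q (initial set {v0}):
  [1] c ⇒ no successor for Q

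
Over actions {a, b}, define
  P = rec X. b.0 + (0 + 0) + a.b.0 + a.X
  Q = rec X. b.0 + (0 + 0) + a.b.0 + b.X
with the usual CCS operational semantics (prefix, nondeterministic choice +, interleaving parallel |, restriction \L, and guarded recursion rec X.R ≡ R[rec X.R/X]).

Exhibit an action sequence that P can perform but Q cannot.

LTS(P): 3 reachable states
  s0 = rec X. b.0 + (0 + 0) + a.b.0 + a.X | —a→ s0, —a→ s1, —b→ s2
  s1 = b.0 | —b→ s2
  s2 = 0 | ·
LTS(Q): 3 reachable states
  t0 = rec X. b.0 + (0 + 0) + a.b.0 + b.X | —a→ t1, —b→ t0, —b→ t2
  t1 = b.0 | —b→ t2
  t2 = 0 | ·
Trace ⟨aa⟩ through P, begin at {s0}:
  [1] a ⇒ {s0, s1}
  [2] a ⇒ {s0, s1}
  P completes σ.
Trace ⟨aa⟩ through Q, begin at {t0}:
  [1] a ⇒ {t1}
  [2] a ⇒ no successor for Q

aa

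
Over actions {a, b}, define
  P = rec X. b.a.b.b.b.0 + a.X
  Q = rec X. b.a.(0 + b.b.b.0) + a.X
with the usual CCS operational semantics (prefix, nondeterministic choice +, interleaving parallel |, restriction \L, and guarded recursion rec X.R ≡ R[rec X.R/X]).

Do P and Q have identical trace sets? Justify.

traces(P) = traces(Q)

P's transition system — 6 states:
  s0 = rec X. b.a.b.b.b.0 + a.X | -a-> s0, -b-> s1
  s1 = a.b.b.b.0 | -a-> s2
  s2 = b.b.b.0 | -b-> s3
  s3 = b.b.0 | -b-> s4
  s4 = b.0 | -b-> s5
  s5 = 0 | deadlocked
Q's transition system — 6 states:
  t0 = rec X. b.a.(0 + b.b.b.0) + a.X | -a-> t0, -b-> t1
  t1 = a.(0 + b.b.b.0) | -a-> t2
  t2 = 0 + b.b.b.0 | -b-> t3
  t3 = b.b.0 | -b-> t4
  t4 = b.0 | -b-> t5
  t5 = 0 | deadlocked
Partition-refinement fixed point:
  B0 = {s0, t0}
  B1 = {s1, t1}
  B2 = {s2, t2}
  B3 = {s3, t3}
  B4 = {s4, t4}
  B5 = {s5, t5}
s0 ∈ B0, t0 ∈ B0 → same block
Bisimilar ⇒ trace-equivalent.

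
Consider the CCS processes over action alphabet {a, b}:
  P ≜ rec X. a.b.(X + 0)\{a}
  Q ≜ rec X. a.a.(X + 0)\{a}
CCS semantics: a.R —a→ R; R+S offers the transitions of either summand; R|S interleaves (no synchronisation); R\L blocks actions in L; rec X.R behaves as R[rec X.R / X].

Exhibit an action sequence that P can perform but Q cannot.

ab

P's transition system — 3 states:
  s0 = rec X. a.b.(X + 0)\{a} ⊢ —a→ s1
  s1 = b.((rec X. a.b.(X + 0)\{a}) + 0)\{a} ⊢ —b→ s2
  s2 = ((rec X. a.b.(X + 0)\{a}) + 0)\{a} ⊢ ∅
Q's transition system — 3 states:
  t0 = rec X. a.a.(X + 0)\{a} ⊢ —a→ t1
  t1 = a.((rec X. a.a.(X + 0)\{a}) + 0)\{a} ⊢ —a→ t2
  t2 = ((rec X. a.a.(X + 0)\{a}) + 0)\{a} ⊢ ∅
Trace ⟨ab⟩ through P, begin at {s0}:
  after a @ step 1: {s1}
  after b @ step 2: {s2}
  ✓ P
Trace ⟨ab⟩ through Q, begin at {t0}:
  after a @ step 1: {t1}
  after b @ step 2: ∅  — Q cannot continue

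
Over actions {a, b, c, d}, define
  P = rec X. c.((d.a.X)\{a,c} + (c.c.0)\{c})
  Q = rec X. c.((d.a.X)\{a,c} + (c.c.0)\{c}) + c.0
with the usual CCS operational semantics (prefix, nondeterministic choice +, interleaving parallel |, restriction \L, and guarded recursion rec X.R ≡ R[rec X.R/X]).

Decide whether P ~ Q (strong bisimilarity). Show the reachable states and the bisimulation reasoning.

not bisimilar

Reachable graph of P (3 states):
  p0 = rec X. c.((d.a.X)\{a,c} + (c.c.0)\{c}) ⊢ --c--▸ p1
  p1 = (d.a.(rec X. c.((d.a.X)\{a,c} + (c.c.0)\{c})))\{a,c} + (c.c.0)\{c} ⊢ --d--▸ p2
  p2 = (a.(rec X. c.((d.a.X)\{a,c} + (c.c.0)\{c})))\{a,c} ⊢ (no moves)
Reachable graph of Q (4 states):
  q0 = rec X. c.((d.a.X)\{a,c} + (c.c.0)\{c}) + c.0 ⊢ --c--▸ q1, --c--▸ q2
  q1 = (d.a.(rec X. c.((d.a.X)\{a,c} + (c.c.0)\{c}) + c.0))\{a,c} + (c.c.0)\{c} ⊢ --d--▸ q3
  q2 = 0 ⊢ (no moves)
  q3 = (a.(rec X. c.((d.a.X)\{a,c} + (c.c.0)\{c}) + c.0))\{a,c} ⊢ (no moves)
Bisimilarity quotient blocks:
  B0 = {p0}
  B1 = {p1, q1}
  B2 = {p2, q2, q3}
  B3 = {q0}
p0 ∈ B0, q0 ∈ B3 → different blocks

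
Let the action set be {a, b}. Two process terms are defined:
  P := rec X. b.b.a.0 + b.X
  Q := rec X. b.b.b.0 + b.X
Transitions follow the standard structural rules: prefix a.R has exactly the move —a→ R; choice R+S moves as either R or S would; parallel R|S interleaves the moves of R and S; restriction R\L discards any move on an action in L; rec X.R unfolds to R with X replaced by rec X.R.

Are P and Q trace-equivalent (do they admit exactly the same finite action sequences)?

trace-distinct — witness ⟨bba⟩

LTS(P): 4 reachable states
  p0 = rec X. b.b.a.0 + b.X :: =b=> p0, =b=> p1
  p1 = b.a.0 :: =b=> p2
  p2 = a.0 :: =a=> p3
  p3 = 0 :: deadlocked
LTS(Q): 4 reachable states
  q0 = rec X. b.b.b.0 + b.X :: =b=> q0, =b=> q1
  q1 = b.b.0 :: =b=> q2
  q2 = b.0 :: =b=> q3
  q3 = 0 :: deadlocked
Trace ⟨bba⟩ through P, begin at {p0}:
  [1] b ⇒ {p0, p1}
  [2] b ⇒ {p0, p1, p2}
  [3] a ⇒ {p3}
  — P admits the full trace.
Trace ⟨bba⟩ through Q, begin at {q0}:
  [1] b ⇒ {q0, q1}
  [2] b ⇒ {q0, q1, q2}
  [3] a ⇒ ∅ (Q stuck)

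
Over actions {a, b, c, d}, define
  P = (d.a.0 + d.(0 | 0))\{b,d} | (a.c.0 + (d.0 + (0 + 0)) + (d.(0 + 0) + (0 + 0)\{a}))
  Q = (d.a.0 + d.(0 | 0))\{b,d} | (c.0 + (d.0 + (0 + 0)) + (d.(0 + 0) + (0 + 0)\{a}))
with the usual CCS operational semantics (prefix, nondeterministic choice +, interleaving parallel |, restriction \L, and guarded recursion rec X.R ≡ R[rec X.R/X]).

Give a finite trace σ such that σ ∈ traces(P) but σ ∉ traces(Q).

Reachable graph of P (4 states):
  u0 = (d.a.0 + d.(0 | 0))\{b,d} | (a.c.0 + (d.0 + (0 + 0)) + (d.(0 + 0) + (0 + 0)\{a})) has moves =a=> u1, =d=> u2, =d=> u3
  u1 = (d.a.0 + d.(0 | 0))\{b,d} | c.0 has moves =c=> u3
  u2 = (d.a.0 + d.(0 | 0))\{b,d} | (0 + 0) has moves ∅
  u3 = (d.a.0 + d.(0 | 0))\{b,d} | 0 has moves ∅
Reachable graph of Q (3 states):
  v0 = (d.a.0 + d.(0 | 0))\{b,d} | (c.0 + (d.0 + (0 + 0)) + (d.(0 + 0) + (0 + 0)\{a})) has moves =c=> v1, =d=> v1, =d=> v2
  v1 = (d.a.0 + d.(0 | 0))\{b,d} | 0 has moves ∅
  v2 = (d.a.0 + d.(0 | 0))\{b,d} | (0 + 0) has moves ∅
Trace ⟨a⟩ through P, begin at {u0}:
  after a @ step 1: {u1}
  ✓ P
Trace ⟨a⟩ through Q, begin at {v0}:
  after a @ step 1: ∅ (Q stuck)

a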